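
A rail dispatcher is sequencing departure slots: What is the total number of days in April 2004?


Month: April
Year: 2004
April is a 30-day month
Total: 30 days

30


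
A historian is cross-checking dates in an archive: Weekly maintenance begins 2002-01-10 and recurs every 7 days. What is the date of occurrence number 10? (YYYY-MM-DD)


First occurrence: 2002-01-10 (occurrence 1)
Each occurrence is 7 days after the previous.
Occurrence 10 is 9 weeks after the first.
9 weeks = 63 days
2002-01-10 + 63 days = 2002-03-14

2002-03-14


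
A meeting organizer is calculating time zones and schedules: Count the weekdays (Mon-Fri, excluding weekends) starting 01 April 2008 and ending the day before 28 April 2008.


Start: 2008-04-01 (Tuesday)
End (exclusive): 2008-04-28 (Monday)
Total calendar days: 27
Full weeks: 27 // 7 = 3 -> 15 weekdays
Remaining 6 days starting on Tuesday:
  Tue(w), Wed(w), Thu(w), Fri(w), Sat(-), Sun(-) -> 4 weekdays
Total business days: 15 + 4 = 19

19


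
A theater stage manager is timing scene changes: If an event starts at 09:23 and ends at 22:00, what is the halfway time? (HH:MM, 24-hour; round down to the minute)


Start time: 09:23 = 563 minutes from midnight
End time: 22:00 = 1320 minutes from midnight
Sum: 563 + 1320 = 1883
Midpoint: 1883 / 2 = 941 minutes
Convert: 941 / 60 = 15 hours, 41 minutes
Result: 15:41

15:41


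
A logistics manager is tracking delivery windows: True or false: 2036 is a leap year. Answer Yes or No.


Year: 2036
Divisible by 4? 2036 / 4 = 509.0 -> Yes
Divisible by 100? 2036 / 100 = 20.36 -> No
Divisible by 4 but not 100, so it IS a leap year

Yes


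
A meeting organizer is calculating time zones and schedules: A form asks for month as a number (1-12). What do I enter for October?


Calendar month order:
9. September
10. October <--
11. November
October is month number 10

10


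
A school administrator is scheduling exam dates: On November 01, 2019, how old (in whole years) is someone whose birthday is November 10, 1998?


Birth: 1998-11-10
Reference: 2019-11-01
Year difference: 2019 - 1998 = 21
Has birthday (11-10) occurred by 11-01? No
Birthday not yet reached this year -> subtract 1
Age in full years: 20

20


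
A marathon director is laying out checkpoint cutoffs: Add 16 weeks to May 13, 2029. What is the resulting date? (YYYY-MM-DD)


Start: 2029-05-13
Weeks to add: 16
Convert to days: 16 x 7 = 112 days
Add 112 days to 2029-05-13
Result: 2029-09-02

2029-09-02


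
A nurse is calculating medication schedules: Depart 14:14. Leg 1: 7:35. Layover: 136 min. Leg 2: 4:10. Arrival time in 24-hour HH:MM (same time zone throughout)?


Depart: 14:14
Leg 1: +455 min -> 21:49
Layover: +136 min -> 00:05
Leg 2: +250 min -> 04:15
Total travel: 841 minutes = 14h 1m
Arrival: 04:15

04:15


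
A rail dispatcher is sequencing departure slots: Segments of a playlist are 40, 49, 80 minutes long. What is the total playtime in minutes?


Durations: 40, 49, 80
Running sum: 40
+ 49 = 89
+ 80 = 169
Total duration: 169 minutes
That is 2 hours and 49 minutes

169


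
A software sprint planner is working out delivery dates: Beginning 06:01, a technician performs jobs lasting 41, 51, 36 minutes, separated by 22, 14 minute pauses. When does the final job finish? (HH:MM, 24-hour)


Start: 06:01 = 361 min from midnight
  after task 1 (41 min): 06:42
  after break (22 min): 07:04
  after task 2 (51 min): 07:55
  after break (14 min): 08:09
  after task 3 (36 min): 08:45
Total elapsed: 164 minutes
End time: 08:45

08:45


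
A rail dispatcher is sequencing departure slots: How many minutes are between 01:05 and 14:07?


Start time: 01:05 = 65 minutes from midnight
End time: 14:07 = 847 minutes from midnight
Difference: 847 - 65 = 782 minutes
That is 13 hours and 2 minutes

782


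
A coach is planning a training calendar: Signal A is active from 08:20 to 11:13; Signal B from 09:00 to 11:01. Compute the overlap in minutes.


Interval A: [500, 673] minutes from midnight
Interval B: [540, 661] minutes from midnight
Overlap start = max(500, 540) = 540
Overlap end = min(673, 661) = 661
Overlap = 661 - 540 = 121 minutes

121


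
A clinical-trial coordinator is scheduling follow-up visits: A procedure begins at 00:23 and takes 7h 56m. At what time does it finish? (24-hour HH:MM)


Start time: 00:23
Adding: 7 hours 56 minutes
Minutes: 23 + 56 = 79
Minute overflow: 79 >= 60, so carry 1 hour, minutes = 19
Hours: 0 + 7 + 1 = 8
Result: 08:19

08:19


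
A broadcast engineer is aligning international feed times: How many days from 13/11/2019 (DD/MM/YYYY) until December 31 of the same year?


Start: November 13, 2019
End: December 31, 2019
Days left in November: 17
December: 31
Sum of remaining months: 31
Total: 17 + 31 = 48

48


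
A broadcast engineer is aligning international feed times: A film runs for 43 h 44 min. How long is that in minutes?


Hours: 43
Minutes: 44
Convert hours to minutes: 43 x 60 = 2580
Add remaining minutes: 2580 + 44 = 2624

2624


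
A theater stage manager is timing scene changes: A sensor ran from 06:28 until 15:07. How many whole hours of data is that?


Start: 06:28
End: 15:07
Hour difference: 15 - 6 = 9 hours
Minute difference: 7 - 28 = -21 minutes
Total minutes: 519
Complete hours: 519 / 60 = 8 (remainder 39)

8


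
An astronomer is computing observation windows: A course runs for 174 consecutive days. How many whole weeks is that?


Total days: 174
Days per week: 7
Division: 174 / 7 = 24 remainder 6
Complete weeks: 24
Remaining days: 6

24


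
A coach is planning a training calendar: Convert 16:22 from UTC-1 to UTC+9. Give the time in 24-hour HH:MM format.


Local time: 16:22 at UTC-1 (offset -1h)
Target zone: UTC+9 (offset 9h)
Difference: 9 - (-1) = 10 hours
Calculation: 16 + (10) = 26
Wraparound: (26) mod 24 = 2
Result: 02:22

02:22


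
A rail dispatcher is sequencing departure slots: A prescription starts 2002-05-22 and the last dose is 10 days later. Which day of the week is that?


Start: 2002-05-22 (Wednesday)
Step 1 - find target date: add 10 days
  2002-05-22 + 10 days = 2002-06-01
Step 2 - day of week:
  10 mod 7 = 3
  Wednesday + 3 days -> Saturday
Result: Saturday (2002-06-01)

Saturday


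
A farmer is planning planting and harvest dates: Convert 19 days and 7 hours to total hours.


Days: 19
Extra hours: 7
Hours per day: 24
Days to hours: 19 x 24 = 456
Total: 456 + 7 = 463

463


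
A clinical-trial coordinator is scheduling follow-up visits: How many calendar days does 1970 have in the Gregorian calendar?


Year: 1970
Check leap year rules:
Divisible by 4? No
1970 is not a leap year
Days: 365

365


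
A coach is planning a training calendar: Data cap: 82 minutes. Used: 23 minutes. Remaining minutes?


Total budget: 82 minutes
Time used: 23 minutes
Remaining: 82 - 23 = 59 minutes
Percent used: 28.0%
Percent remaining: 72.0%

59


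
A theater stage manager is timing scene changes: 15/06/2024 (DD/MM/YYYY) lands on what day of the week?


Date: 2024-06-15
January 1, 2024 is a Monday
Day of year: 167
Offset from Jan 1: 166 days
166 mod 7 = 5
Result: Saturday

Saturday


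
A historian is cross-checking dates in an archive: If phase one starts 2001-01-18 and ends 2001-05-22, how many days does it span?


Start date: 2001-01-18
End date: 2001-05-22
Jan 2001: +14 days
Feb 2001: +28 days
Mar 2001: +31 days
Apr 2001: +30 days
May 2001: +21 days
Total: 124 days

124


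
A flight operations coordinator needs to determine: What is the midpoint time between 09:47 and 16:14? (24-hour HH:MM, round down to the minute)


Start time: 09:47 = 587 minutes from midnight
End time: 16:14 = 974 minutes from midnight
Sum: 587 + 974 = 1561
Midpoint: 1561 / 2 = 780 minutes
Convert: 780 / 60 = 13 hours, 0 minutes
Result: 13:00

13:00


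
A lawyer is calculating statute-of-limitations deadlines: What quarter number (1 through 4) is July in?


Month: July (month 7)
Q1: January-March (months 1-3)
Q2: April-June (months 4-6)
Q3: July-September (months 7-9)
Q4: October-December (months 10-12)
Month 7 falls in Q3

3


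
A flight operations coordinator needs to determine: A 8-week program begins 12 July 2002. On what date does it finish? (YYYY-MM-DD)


Start: 2002-07-12
Weeks to add: 8
Convert to days: 8 x 7 = 56 days
Add 56 days to 2002-07-12
Result: 2002-09-06

2002-09-06


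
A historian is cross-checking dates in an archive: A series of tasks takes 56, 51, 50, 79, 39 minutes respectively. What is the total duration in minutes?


Durations: 56, 51, 50, 79, 39
Running sum: 56
+ 51 = 107
+ 50 = 157
+ 79 = 236
+ 39 = 275
Total duration: 275 minutes
That is 4 hours and 35 minutes

275


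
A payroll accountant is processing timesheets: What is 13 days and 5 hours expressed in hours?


Days: 13
Extra hours: 5
Hours per day: 24
Days to hours: 13 x 24 = 312
Total: 312 + 5 = 317

317


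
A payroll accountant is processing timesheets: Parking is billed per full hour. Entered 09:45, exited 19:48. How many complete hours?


Start: 09:45
End: 19:48
Hour difference: 19 - 9 = 10 hours
Minute difference: 48 - 45 = 3 minutes
Total minutes: 603
Complete hours: 603 / 60 = 10 (remainder 3)

10


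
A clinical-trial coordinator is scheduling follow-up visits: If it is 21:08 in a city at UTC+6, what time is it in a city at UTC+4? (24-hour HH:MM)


Local time: 21:08 at UTC+6 (offset 6h)
Target zone: UTC+4 (offset 4h)
Difference: 4 - (6) = -2 hours
Calculation: 21 + (-2) = 19
Result: 19:08

19:08


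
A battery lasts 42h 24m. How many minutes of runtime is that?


Hours: 42
Extra minutes: 24
Minutes per hour: 60
Hours to minutes: 42 x 60 = 2520
Total: 2520 + 24 = 2544

2544


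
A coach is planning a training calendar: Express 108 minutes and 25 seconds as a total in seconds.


Minutes: 108
Seconds: 25
Convert minutes to seconds: 108 x 60 = 6480
Add remaining seconds: 6480 + 25 = 6505

6505


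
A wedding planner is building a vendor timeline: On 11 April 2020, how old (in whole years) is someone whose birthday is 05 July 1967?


Birth: 1967-07-05
Reference: 2020-04-11
Year difference: 2020 - 1967 = 53
Has birthday (07-05) occurred by 04-11? No
Birthday not yet reached this year -> subtract 1
Age in full years: 52

52


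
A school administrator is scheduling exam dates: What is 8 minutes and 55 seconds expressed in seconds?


Minutes: 8
Extra seconds: 55
Seconds per minute: 60
Minutes to seconds: 8 x 60 = 480
Total: 480 + 55 = 535

535


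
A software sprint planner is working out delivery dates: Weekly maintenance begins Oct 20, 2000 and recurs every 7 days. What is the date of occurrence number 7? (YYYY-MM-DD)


First occurrence: 2000-10-20 (occurrence 1)
Each occurrence is 7 days after the previous.
Occurrence 7 is 6 weeks after the first.
6 weeks = 42 days
2000-10-20 + 42 days = 2000-12-01

2000-12-01


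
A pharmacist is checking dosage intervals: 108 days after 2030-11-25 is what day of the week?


Start: 2030-11-25 (Monday)
Step 1 - find target date: add 108 days
  2030-11-25 + 108 days = 2031-03-13
Step 2 - day of week:
  108 mod 7 = 3
  Monday + 3 days -> Thursday
Result: Thursday (2031-03-13)

Thursday


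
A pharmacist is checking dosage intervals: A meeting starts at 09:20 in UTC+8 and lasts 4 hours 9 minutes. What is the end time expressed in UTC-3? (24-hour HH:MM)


Start: 09:20 in UTC+8
Step 1 - add duration:
  minutes: 20 + 9 = 29
  hours: 9 + 4 + 0 = 13
  end in UTC+8: 13:29
Step 2 - convert UTC+8 -> UTC-3:
  offset difference: -3 - (8) = -11 hours
  13 + (-11) = 2 -> mod 24 = 2
Result: 02:29 in UTC-3

02:29


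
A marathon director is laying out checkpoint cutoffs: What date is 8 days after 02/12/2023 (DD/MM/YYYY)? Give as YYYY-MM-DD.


Start: 2023-12-02
Adding 8 days
Days remaining in December: 29
Result: 2023-12-10

2023-12-10


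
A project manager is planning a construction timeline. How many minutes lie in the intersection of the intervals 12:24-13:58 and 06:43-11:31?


Interval A: [744, 838] minutes from midnight
Interval B: [403, 691] minutes from midnight
Overlap start = max(744, 403) = 744
Overlap end = min(838, 691) = 691
End <= start, so the intervals do not overlap: 0 minutes

0


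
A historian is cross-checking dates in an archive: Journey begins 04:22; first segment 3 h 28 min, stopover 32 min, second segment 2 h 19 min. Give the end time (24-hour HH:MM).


Depart: 04:22
Leg 1: +208 min -> 07:50
Layover: +32 min -> 08:22
Leg 2: +139 min -> 10:41
Total travel: 379 minutes = 6h 19m
Arrival: 10:41

10:41


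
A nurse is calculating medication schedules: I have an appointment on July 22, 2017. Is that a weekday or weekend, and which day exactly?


Date: 2017-07-22
January 1, 2017 is a Sunday
Day of year: 203
Offset from Jan 1: 202 days
202 mod 7 = 6
Result: Saturday

Saturday


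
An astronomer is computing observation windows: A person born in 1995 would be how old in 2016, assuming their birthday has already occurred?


Birth year: 1995
Current year: 2016
Age = current year - birth year
Age = 2016 - 1995 = 21

21


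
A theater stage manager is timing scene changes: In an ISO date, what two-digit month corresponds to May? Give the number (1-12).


Calendar month order:
4. April
5. May <--
6. June
May is month number 5

5


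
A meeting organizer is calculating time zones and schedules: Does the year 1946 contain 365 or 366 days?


Year: 1946
Check leap year rules:
Divisible by 4? No
1946 is not a leap year
Days: 365

365


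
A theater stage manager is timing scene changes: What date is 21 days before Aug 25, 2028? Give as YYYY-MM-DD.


Start: 2028-08-25
Subtracting 21 days
Days already passed in August: 25
Result: 2028-08-04

2028-08-04


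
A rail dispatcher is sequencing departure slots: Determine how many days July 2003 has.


Month: July
Year: 2003
July is a 31-day month
Total: 31 days

31


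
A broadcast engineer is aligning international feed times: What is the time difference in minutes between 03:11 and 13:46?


Start time: 03:11 = 191 minutes from midnight
End time: 13:46 = 826 minutes from midnight
Difference: 826 - 191 = 635 minutes
That is 10 hours and 35 minutes

635


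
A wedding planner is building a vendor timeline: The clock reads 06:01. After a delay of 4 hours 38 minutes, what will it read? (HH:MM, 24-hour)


Start time: 06:01
Adding: 4 hours 38 minutes
Minutes: 1 + 38 = 39
Hours: 6 + 4 + 0 = 10
Result: 10:39

10:39


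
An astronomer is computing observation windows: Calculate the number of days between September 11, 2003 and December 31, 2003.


Start: September 11, 2003
End: December 31, 2003
Days left in September: 19
October: 31
November: 30
December: 31
Sum of remaining months: 92
Total: 19 + 92 = 111

111


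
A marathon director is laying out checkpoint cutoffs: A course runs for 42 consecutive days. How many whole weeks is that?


Total days: 42
Days per week: 7
Division: 42 / 7 = 6 remainder 0
Complete weeks: 6
Remaining days: 0

6


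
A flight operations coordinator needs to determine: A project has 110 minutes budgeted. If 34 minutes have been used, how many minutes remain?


Total budget: 110 minutes
Time used: 34 minutes
Remaining: 110 - 34 = 76 minutes
Percent used: 30.9%
Percent remaining: 69.1%

76


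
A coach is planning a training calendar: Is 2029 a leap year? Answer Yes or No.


Year: 2029
Divisible by 4? 2029 / 4 = 507.25 -> No
Not divisible by 4, so NOT a leap year

No


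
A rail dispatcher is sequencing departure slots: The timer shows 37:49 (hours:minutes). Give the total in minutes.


Hours: 37
Minutes: 49
Convert hours to minutes: 37 x 60 = 2220
Add remaining minutes: 2220 + 49 = 2269

2269


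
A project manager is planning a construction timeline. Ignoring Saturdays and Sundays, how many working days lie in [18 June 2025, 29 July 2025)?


Start: 2025-06-18 (Wednesday)
End (exclusive): 2025-07-29 (Tuesday)
Total calendar days: 41
Full weeks: 41 // 7 = 5 -> 25 weekdays
Remaining 6 days starting on Wednesday:
  Wed(w), Thu(w), Fri(w), Sat(-), Sun(-), Mon(w) -> 4 weekdays
Total business days: 25 + 4 = 29

29


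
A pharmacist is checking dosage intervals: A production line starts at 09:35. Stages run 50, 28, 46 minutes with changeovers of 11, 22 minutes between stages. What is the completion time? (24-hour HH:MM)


Start: 09:35 = 575 min from midnight
  after task 1 (50 min): 10:25
  after break (11 min): 10:36
  after task 2 (28 min): 11:04
  after break (22 min): 11:26
  after task 3 (46 min): 12:12
Total elapsed: 157 minutes
End time: 12:12

12:12


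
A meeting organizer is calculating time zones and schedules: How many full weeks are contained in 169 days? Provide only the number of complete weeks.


Total days: 169
Days per week: 7
Division: 169 / 7 = 24 remainder 1
Complete weeks: 24
Remaining days: 1

24


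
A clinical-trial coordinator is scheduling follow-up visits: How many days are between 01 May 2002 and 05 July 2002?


Start date: 2002-05-01
End date: 2002-07-05
May 2002: +31 days
Jun 2002: +30 days
Jul 2002: +4 days
Total: 65 days

65


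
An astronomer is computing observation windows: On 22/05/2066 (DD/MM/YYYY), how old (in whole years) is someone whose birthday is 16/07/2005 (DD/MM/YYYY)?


Birth: 2005-07-16
Reference: 2066-05-22
Year difference: 2066 - 2005 = 61
Has birthday (07-16) occurred by 05-22? No
Birthday not yet reached this year -> subtract 1
Age in full years: 60

60


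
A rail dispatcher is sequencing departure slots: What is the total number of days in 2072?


Year: 2072
Check leap year rules:
Divisible by 4? Yes
Divisible by 100? No
2072 is a leap year
Days: 366

366


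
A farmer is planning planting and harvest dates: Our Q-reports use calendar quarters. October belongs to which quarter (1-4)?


Month: October (month 10)
Q1: January-March (months 1-3)
Q2: April-June (months 4-6)
Q3: July-September (months 7-9)
Q4: October-December (months 10-12)
Month 10 falls in Q4

4


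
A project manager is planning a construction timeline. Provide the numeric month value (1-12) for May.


Calendar month order:
4. April
5. May <--
6. June
May is month number 5

5


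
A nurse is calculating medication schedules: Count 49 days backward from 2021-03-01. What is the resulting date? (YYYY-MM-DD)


Start: 2021-03-01
Subtracting 49 days
Days already passed in March: 1
After going back through March: 48 more days to subtract
February 2021: 28 days, 20 remaining
January 2021 has 31 days, need 20
Result: 2021-01-11

2021-01-11


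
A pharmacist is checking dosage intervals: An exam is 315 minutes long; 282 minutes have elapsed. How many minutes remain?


Total budget: 315 minutes
Time used: 282 minutes
Remaining: 315 - 282 = 33 minutes
Percent used: 89.5%
Percent remaining: 10.5%

33


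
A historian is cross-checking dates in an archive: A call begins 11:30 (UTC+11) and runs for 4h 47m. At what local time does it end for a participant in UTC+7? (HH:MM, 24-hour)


Start: 11:30 in UTC+11
Step 1 - add duration:
  minutes: 30 + 47 = 77 (carry 1h)
  hours: 11 + 4 + 1 = 16
  end in UTC+11: 16:17
Step 2 - convert UTC+11 -> UTC+7:
  offset difference: 7 - (11) = -4 hours
  16 + (-4) = 12 -> mod 24 = 12
Result: 12:17 in UTC+7

12:17


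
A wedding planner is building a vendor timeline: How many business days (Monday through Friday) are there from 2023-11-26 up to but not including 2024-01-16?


Start: 2023-11-26 (Sunday)
End (exclusive): 2024-01-16 (Tuesday)
Total calendar days: 51
Full weeks: 51 // 7 = 7 -> 35 weekdays
Remaining 2 days starting on Sunday:
  Sun(-), Mon(w) -> 1 weekdays
Total business days: 35 + 1 = 36

36


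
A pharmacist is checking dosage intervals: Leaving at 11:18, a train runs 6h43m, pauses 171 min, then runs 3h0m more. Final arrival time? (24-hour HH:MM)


Depart: 11:18
Leg 1: +403 min -> 18:01
Layover: +171 min -> 20:52
Leg 2: +180 min -> 23:52
Total travel: 754 minutes = 12h 34m
Arrival: 23:52

23:52


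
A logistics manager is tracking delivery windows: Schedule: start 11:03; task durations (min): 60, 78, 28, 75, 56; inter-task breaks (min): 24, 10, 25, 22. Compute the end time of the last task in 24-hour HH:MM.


Start: 11:03 = 663 min from midnight
  after task 1 (60 min): 12:03
  after break (24 min): 12:27
  after task 2 (78 min): 13:45
  after break (10 min): 13:55
  after task 3 (28 min): 14:23
  after break (25 min): 14:48
  after task 4 (75 min): 16:03
  after break (22 min): 16:25
  after task 5 (56 min): 17:21
Total elapsed: 378 minutes
End time: 17:21

17:21


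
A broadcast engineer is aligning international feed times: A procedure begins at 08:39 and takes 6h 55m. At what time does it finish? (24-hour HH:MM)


Start time: 08:39
Adding: 6 hours 55 minutes
Minutes: 39 + 55 = 94
Minute overflow: 94 >= 60, so carry 1 hour, minutes = 34
Hours: 8 + 6 + 1 = 15
Result: 15:34

15:34


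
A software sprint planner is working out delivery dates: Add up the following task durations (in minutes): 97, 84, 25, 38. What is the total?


Durations: 97, 84, 25, 38
Running sum: 97
+ 84 = 181
+ 25 = 206
+ 38 = 244
Total duration: 244 minutes
That is 4 hours and 4 minutes

244


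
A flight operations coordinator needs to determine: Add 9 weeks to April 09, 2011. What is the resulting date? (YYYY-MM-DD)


Start: 2011-04-09
Weeks to add: 9
Convert to days: 9 x 7 = 63 days
Add 63 days to 2011-04-09
Result: 2011-06-11

2011-06-11


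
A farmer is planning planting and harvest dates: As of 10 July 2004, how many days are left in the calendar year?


Start: July 10, 2004
End: December 31, 2004
Days left in July: 21
August: 31
September: 30
October: 31
November: 30
... plus remaining months
Sum of remaining months: 153
Total: 21 + 153 = 174

174


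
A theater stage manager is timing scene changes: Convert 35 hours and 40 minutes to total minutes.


Hours: 35
Minutes: 40
Convert hours to minutes: 35 x 60 = 2100
Add remaining minutes: 2100 + 40 = 2140

2140


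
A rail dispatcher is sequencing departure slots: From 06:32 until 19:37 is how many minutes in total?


Start time: 06:32 = 392 minutes from midnight
End time: 19:37 = 1177 minutes from midnight
Difference: 1177 - 392 = 785 minutes
That is 13 hours and 5 minutes

785


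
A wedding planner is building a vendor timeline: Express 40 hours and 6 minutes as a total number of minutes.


Hours: 40
Extra minutes: 6
Minutes per hour: 60
Hours to minutes: 40 x 60 = 2400
Total: 2400 + 6 = 2406

2406


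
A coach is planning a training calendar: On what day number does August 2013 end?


Month: August
Year: 2013
August is a 31-day month
Total: 31 days

31


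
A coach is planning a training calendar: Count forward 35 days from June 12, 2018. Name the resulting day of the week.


Start: 2018-06-12 (Tuesday)
Step 1 - find target date: add 35 days
  2018-06-12 + 35 days = 2018-07-17
Step 2 - day of week:
  35 mod 7 = 0
  Tuesday + 0 days -> Tuesday
Result: Tuesday (2018-07-17)

Tuesday


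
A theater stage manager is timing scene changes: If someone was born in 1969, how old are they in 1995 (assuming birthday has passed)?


Birth year: 1969
Current year: 1995
Age = current year - birth year
Age = 1995 - 1969 = 26

26


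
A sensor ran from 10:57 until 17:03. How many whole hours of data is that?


Start: 10:57
End: 17:03
Hour difference: 17 - 10 = 7 hours
Minute difference: 3 - 57 = -54 minutes
Total minutes: 366
Complete hours: 366 / 60 = 6 (remainder 6)

6


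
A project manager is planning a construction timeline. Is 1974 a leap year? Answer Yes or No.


Year: 1974
Divisible by 4? 1974 / 4 = 493.5 -> No
Not divisible by 4, so NOT a leap year

No


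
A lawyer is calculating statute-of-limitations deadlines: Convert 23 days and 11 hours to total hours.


Days: 23
Extra hours: 11
Hours per day: 24
Days to hours: 23 x 24 = 552
Total: 552 + 11 = 563

563


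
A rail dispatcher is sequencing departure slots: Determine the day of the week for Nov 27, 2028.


Date: 2028-11-27
January 1, 2028 is a Saturday
Day of year: 332
Offset from Jan 1: 331 days
331 mod 7 = 2
Result: Monday

Monday


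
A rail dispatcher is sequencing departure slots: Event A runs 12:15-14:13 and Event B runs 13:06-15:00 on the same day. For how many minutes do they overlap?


Interval A: [735, 853] minutes from midnight
Interval B: [786, 900] minutes from midnight
Overlap start = max(735, 786) = 786
Overlap end = min(853, 900) = 853
Overlap = 853 - 786 = 67 minutes

67


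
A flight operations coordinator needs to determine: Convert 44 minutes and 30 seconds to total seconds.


Minutes: 44
Extra seconds: 30
Seconds per minute: 60
Minutes to seconds: 44 x 60 = 2640
Total: 2640 + 30 = 2670

2670


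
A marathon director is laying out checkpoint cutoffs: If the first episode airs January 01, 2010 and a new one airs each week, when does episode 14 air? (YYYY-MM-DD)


First occurrence: 2010-01-01 (occurrence 1)
Each occurrence is 7 days after the previous.
Occurrence 14 is 13 weeks after the first.
13 weeks = 91 days
2010-01-01 + 91 days = 2010-04-02

2010-04-02


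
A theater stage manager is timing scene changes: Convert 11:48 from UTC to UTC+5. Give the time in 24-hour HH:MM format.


Local time: 11:48 at UTC (offset 0h)
Target zone: UTC+5 (offset 5h)
Difference: 5 - (0) = 5 hours
Calculation: 11 + (5) = 16
Result: 16:48

16:48


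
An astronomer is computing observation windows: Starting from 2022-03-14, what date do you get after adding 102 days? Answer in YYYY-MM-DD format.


Start: 2022-03-14
Adding 102 days
Days remaining in March: 17
After March: 85 days still to add
April 2022: 30 days, 55 remaining
May 2022: 31 days, 24 remaining
June 2022 has 30 days, need 24
Result: 2022-06-24

2022-06-24


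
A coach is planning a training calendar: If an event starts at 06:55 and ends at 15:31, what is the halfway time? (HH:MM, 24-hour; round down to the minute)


Start time: 06:55 = 415 minutes from midnight
End time: 15:31 = 931 minutes from midnight
Sum: 415 + 931 = 1346
Midpoint: 1346 / 2 = 673 minutes
Convert: 673 / 60 = 11 hours, 13 minutes
Result: 11:13

11:13


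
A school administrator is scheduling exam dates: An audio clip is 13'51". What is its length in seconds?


Minutes: 13
Seconds: 51
Convert minutes to seconds: 13 x 60 = 780
Add remaining seconds: 780 + 51 = 831

831


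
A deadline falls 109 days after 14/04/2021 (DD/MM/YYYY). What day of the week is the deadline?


Start: 2021-04-14 (Wednesday)
Step 1 - find target date: add 109 days
  2021-04-14 + 109 days = 2021-08-01
Step 2 - day of week:
  109 mod 7 = 4
  Wednesday + 4 days -> Sunday
Result: Sunday (2021-08-01)

Sunday


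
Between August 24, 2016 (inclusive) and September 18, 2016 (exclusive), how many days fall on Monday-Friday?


Start: 2016-08-24 (Wednesday)
End (exclusive): 2016-09-18 (Sunday)
Total calendar days: 25
Full weeks: 25 // 7 = 3 -> 15 weekdays
Remaining 4 days starting on Wednesday:
  Wed(w), Thu(w), Fri(w), Sat(-) -> 3 weekdays
Total business days: 15 + 3 = 18

18


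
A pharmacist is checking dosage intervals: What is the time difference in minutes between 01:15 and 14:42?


Start time: 01:15 = 75 minutes from midnight
End time: 14:42 = 882 minutes from midnight
Difference: 882 - 75 = 807 minutes
That is 13 hours and 27 minutes

807


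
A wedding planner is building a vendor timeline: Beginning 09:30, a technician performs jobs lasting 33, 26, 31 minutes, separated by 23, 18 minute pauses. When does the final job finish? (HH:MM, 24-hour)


Start: 09:30 = 570 min from midnight
  after task 1 (33 min): 10:03
  after break (23 min): 10:26
  after task 2 (26 min): 10:52
  after break (18 min): 11:10
  after task 3 (31 min): 11:41
Total elapsed: 131 minutes
End time: 11:41

11:41


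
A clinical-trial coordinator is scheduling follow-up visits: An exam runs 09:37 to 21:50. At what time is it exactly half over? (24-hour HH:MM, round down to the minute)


Start time: 09:37 = 577 minutes from midnight
End time: 21:50 = 1310 minutes from midnight
Sum: 577 + 1310 = 1887
Midpoint: 1887 / 2 = 943 minutes
Convert: 943 / 60 = 15 hours, 43 minutes
Result: 15:43

15:43


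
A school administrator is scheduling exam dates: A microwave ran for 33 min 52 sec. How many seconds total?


Minutes: 33
Extra seconds: 52
Seconds per minute: 60
Minutes to seconds: 33 x 60 = 1980
Total: 1980 + 52 = 2032

2032


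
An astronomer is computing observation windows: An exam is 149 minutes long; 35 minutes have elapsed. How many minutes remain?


Total budget: 149 minutes
Time used: 35 minutes
Remaining: 149 - 35 = 114 minutes
Percent used: 23.5%
Percent remaining: 76.5%

114


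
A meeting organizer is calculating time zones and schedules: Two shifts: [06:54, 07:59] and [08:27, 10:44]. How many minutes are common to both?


Interval A: [414, 479] minutes from midnight
Interval B: [507, 644] minutes from midnight
Overlap start = max(414, 507) = 507
Overlap end = min(479, 644) = 479
End <= start, so the intervals do not overlap: 0 minutes

0


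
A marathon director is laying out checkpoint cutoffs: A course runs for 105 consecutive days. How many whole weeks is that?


Total days: 105
Days per week: 7
Division: 105 / 7 = 15 remainder 0
Complete weeks: 15
Remaining days: 0

15


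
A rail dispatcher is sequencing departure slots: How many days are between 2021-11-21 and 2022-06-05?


Start date: 2021-11-21
End date: 2022-06-05
Nov 2021: +10 days
Dec 2021: +31 days
Jan 2022: +31 days
... (5 more months)
Total: 196 days

196


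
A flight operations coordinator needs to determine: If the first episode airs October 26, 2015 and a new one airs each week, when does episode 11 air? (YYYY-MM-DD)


First occurrence: 2015-10-26 (occurrence 1)
Each occurrence is 7 days after the previous.
Occurrence 11 is 10 weeks after the first.
10 weeks = 70 days
2015-10-26 + 70 days = 2016-01-04

2016-01-04


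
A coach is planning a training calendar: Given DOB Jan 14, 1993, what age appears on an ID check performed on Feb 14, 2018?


Birth: 1993-01-14
Reference: 2018-02-14
Year difference: 2018 - 1993 = 25
Has birthday (01-14) occurred by 02-14? Yes
Age in full years: 25

25


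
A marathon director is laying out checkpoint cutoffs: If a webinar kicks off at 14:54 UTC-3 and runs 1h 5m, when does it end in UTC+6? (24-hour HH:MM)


Start: 14:54 in UTC-3
Step 1 - add duration:
  minutes: 54 + 5 = 59
  hours: 14 + 1 + 0 = 15
  end in UTC-3: 15:59
Step 2 - convert UTC-3 -> UTC+6:
  offset difference: 6 - (-3) = 9 hours
  15 + (9) = 24 -> mod 24 = 0
Result: 00:59 in UTC+6

00:59


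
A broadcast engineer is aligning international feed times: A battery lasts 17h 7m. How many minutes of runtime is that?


Hours: 17
Extra minutes: 7
Minutes per hour: 60
Hours to minutes: 17 x 60 = 1020
Total: 1020 + 7 = 1027

1027


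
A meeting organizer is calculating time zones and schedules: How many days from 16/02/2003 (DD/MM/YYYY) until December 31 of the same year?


Start: February 16, 2003
End: December 31, 2003
Days left in February: 12
March: 31
April: 30
May: 31
June: 30
... plus remaining months
Sum of remaining months: 306
Total: 12 + 306 = 318

318


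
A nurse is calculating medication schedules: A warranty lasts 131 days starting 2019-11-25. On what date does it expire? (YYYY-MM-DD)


Start: 2019-11-25
Adding 131 days
Days remaining in November: 5
After November: 126 days still to add
December 2019: 31 days, 95 remaining
January 2020: 31 days, 64 remaining
February 2020: 29 days, 35 remaining
March 2020: 31 days, 4 remaining
Result: 2020-04-04

2020-04-04


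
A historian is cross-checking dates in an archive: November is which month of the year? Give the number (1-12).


Calendar month order:
10. October
11. November <--
12. December
November is month number 11

11


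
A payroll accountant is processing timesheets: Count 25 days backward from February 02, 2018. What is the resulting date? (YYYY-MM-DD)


Start: 2018-02-02
Subtracting 25 days
Days already passed in February: 2
After going back through February: 23 more days to subtract
January 2018 has 31 days, need 23
Result: 2018-01-08

2018-01-08


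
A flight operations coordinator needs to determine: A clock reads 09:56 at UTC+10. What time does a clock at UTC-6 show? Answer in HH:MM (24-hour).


Local time: 09:56 at UTC+10 (offset 10h)
Target zone: UTC-6 (offset -6h)
Difference: -6 - (10) = -16 hours
Calculation: 9 + (-16) = -7
Wraparound: (-7) mod 24 = 17
Result: 17:56

17:56


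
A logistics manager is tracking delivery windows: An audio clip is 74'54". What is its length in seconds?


Minutes: 74
Seconds: 54
Convert minutes to seconds: 74 x 60 = 4440
Add remaining seconds: 4440 + 54 = 4494

4494


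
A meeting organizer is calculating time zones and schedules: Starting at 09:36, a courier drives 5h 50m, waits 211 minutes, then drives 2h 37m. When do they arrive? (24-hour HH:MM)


Depart: 09:36
Leg 1: +350 min -> 15:26
Layover: +211 min -> 18:57
Leg 2: +157 min -> 21:34
Total travel: 718 minutes = 11h 58m
Arrival: 21:34

21:34


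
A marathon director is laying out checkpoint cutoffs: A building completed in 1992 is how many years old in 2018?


Birth year: 1992
Current year: 2018
Age = current year - birth year
Age = 2018 - 1992 = 26

26


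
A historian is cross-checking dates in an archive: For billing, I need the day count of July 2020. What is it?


Month: July
Year: 2020
July is a 31-day month
Total: 31 days

31


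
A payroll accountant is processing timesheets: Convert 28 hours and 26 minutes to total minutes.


Hours: 28
Minutes: 26
Convert hours to minutes: 28 x 60 = 1680
Add remaining minutes: 1680 + 26 = 1706

1706


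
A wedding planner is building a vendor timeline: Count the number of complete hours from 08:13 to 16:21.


Start: 08:13
End: 16:21
Hour difference: 16 - 8 = 8 hours
Minute difference: 21 - 13 = 8 minutes
Total minutes: 488
Complete hours: 488 / 60 = 8 (remainder 8)

8


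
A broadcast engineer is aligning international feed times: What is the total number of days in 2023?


Year: 2023
Check leap year rules:
Divisible by 4? No
2023 is not a leap year
Days: 365

365


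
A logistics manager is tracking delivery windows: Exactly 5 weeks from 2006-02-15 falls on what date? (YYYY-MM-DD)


Start: 2006-02-15
Weeks to add: 5
Convert to days: 5 x 7 = 35 days
Add 35 days to 2006-02-15
Result: 2006-03-22

2006-03-22


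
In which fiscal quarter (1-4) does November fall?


Month: November (month 11)
Q1: January-March (months 1-3)
Q2: April-June (months 4-6)
Q3: July-September (months 7-9)
Q4: October-December (months 10-12)
Month 11 falls in Q4

4


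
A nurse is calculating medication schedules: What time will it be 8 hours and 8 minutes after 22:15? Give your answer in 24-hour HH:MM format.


Start time: 22:15
Adding: 8 hours 8 minutes
Minutes: 15 + 8 = 23
Hours: 22 + 8 + 0 = 30
Hour wraparound: 30 mod 24 = 6
Result: 06:23

06:23


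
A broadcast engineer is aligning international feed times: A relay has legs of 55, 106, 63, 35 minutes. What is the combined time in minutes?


Durations: 55, 106, 63, 35
Running sum: 55
+ 106 = 161
+ 63 = 224
+ 35 = 259
Total duration: 259 minutes
That is 4 hours and 19 minutes

259


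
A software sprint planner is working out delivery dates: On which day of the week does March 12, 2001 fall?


Date: 2001-03-12
January 1, 2001 is a Monday
Day of year: 71
Offset from Jan 1: 70 days
70 mod 7 = 0
Result: Monday

Monday


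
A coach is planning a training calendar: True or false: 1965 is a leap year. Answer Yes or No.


Year: 1965
Divisible by 4? 1965 / 4 = 491.25 -> No
Not divisible by 4, so NOT a leap year

No


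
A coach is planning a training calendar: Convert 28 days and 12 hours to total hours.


Days: 28
Extra hours: 12
Hours per day: 24
Days to hours: 28 x 24 = 672
Total: 672 + 12 = 684

684


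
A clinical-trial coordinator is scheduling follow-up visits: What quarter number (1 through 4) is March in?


Month: March (month 3)
Q1: January-March (months 1-3)
Q2: April-June (months 4-6)
Q3: July-September (months 7-9)
Q4: October-December (months 10-12)
Month 3 falls in Q1

1


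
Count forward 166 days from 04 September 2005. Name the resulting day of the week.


Start: 2005-09-04 (Sunday)
Step 1 - find target date: add 166 days
  2005-09-04 + 166 days = 2006-02-17
Step 2 - day of week:
  166 mod 7 = 5
  Sunday + 5 days -> Friday
Result: Friday (2006-02-17)

Friday


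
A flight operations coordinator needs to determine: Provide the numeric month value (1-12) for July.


Calendar month order:
6. June
7. July <--
8. August
July is month number 7

7


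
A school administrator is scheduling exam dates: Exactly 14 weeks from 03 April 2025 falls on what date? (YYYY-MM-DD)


Start: 2025-04-03
Weeks to add: 14
Convert to days: 14 x 7 = 98 days
Add 98 days to 2025-04-03
Result: 2025-07-10

2025-07-10


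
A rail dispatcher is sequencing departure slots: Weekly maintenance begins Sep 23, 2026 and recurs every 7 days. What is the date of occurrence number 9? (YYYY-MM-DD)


First occurrence: 2026-09-23 (occurrence 1)
Each occurrence is 7 days after the previous.
Occurrence 9 is 8 weeks after the first.
8 weeks = 56 days
2026-09-23 + 56 days = 2026-11-18

2026-11-18


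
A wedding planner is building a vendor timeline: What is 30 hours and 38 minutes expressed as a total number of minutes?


Hours: 30
Minutes: 38
Convert hours to minutes: 30 x 60 = 1800
Add remaining minutes: 1800 + 38 = 1838

1838


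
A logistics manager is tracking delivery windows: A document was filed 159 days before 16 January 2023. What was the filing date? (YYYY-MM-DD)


Start: 2023-01-16
Subtracting 159 days
Days already passed in January: 16
After going back through January: 143 more days to subtract
December 2022: 31 days, 112 remaining
November 2022: 30 days, 82 remaining
October 2022: 31 days, 51 remaining
September 2022: 30 days, 21 remaining
Result: 2022-08-10

2022-08-10


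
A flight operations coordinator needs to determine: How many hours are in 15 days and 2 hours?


Days: 15
Extra hours: 2
Hours per day: 24
Days to hours: 15 x 24 = 360
Total: 360 + 2 = 362

362


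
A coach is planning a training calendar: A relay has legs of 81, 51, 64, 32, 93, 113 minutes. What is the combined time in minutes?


Durations: 81, 51, 64, 32, 93, 113
Running sum: 81
+ 51 = 132
+ 64 = 196
+ 32 = 228
+ 93 = 321
+ 113 = 434
Total duration: 434 minutes
That is 7 hours and 14 minutes

434


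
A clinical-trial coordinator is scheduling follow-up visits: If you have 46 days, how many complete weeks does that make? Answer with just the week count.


Total days: 46
Days per week: 7
Division: 46 / 7 = 6 remainder 4
Complete weeks: 6
Remaining days: 4

6


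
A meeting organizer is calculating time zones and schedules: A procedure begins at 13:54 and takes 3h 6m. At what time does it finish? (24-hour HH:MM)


Start time: 13:54
Adding: 3 hours 6 minutes
Minutes: 54 + 6 = 60
Minute overflow: 60 >= 60, so carry 1 hour, minutes = 0
Hours: 13 + 3 + 1 = 17
Result: 17:00

17:00


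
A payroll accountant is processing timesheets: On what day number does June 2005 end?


Month: June
Year: 2005
June is a 30-day month
Total: 30 days

30


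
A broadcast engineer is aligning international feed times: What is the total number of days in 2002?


Year: 2002
Check leap year rules:
Divisible by 4? No
2002 is not a leap year
Days: 365

365


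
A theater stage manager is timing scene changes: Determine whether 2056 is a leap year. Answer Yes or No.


Year: 2056
Divisible by 4? 2056 / 4 = 514.0 -> Yes
Divisible by 100? 2056 / 100 = 20.56 -> No
Divisible by 4 but not 100, so it IS a leap year

Yes
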